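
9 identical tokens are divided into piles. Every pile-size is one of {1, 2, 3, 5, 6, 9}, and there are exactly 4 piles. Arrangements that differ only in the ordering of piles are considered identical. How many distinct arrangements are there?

They are:
6,1,1,1
5,2,1,1
3,3,2,1
3,2,2,2
Counting gives 4.

4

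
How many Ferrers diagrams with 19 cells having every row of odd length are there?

54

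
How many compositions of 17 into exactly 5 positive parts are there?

1820

Equivalently, choose which 4 of the 16 gaps become plus signs: C(16,4) = 1820.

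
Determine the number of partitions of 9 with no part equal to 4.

The partitions of 9 that satisfy the conditions:
9
1,8
2,7
1,1,7
3,6
1,2,6
1,1,1,6
1,3,5
2,2,5
1,1,2,5
1,1,1,1,5
3,3,3
1,2,3,3
1,1,1,3,3
2,2,2,3
1,1,2,2,3
1,1,1,1,2,3
1,1,1,1,1,1,3
1,2,2,2,2
1,1,1,2,2,2
1,1,1,1,1,2,2
1,1,1,1,1,1,1,2
1,1,1,1,1,1,1,1,1

23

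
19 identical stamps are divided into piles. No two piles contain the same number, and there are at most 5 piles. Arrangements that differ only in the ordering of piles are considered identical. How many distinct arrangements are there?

54

A partial list (first 12 by largest part):
19
18, 1
17, 2
16, 3
16, 2, 1
15, 4
15, 3, 1
14, 5
14, 4, 1
14, 3, 2
13, 6
13, 5, 1
…and 42 more, for 54 total.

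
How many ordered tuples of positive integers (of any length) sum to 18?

131072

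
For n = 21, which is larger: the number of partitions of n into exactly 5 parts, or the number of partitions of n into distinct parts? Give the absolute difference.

25

Partitions of 21 into exactly 5 parts: 101.
Partitions of 21 into distinct parts: 76.
|101 − 76| = 25.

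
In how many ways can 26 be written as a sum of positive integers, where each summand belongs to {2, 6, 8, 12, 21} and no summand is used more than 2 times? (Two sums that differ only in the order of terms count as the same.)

4

They are:
2 + 12 + 12
6 + 8 + 12
2 + 6 + 6 + 12
2 + 2 + 6 + 8 + 8
That's 4 in total.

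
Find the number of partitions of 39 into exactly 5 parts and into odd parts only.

Enumerating by decreasing first part gives 119 partitions in all.

119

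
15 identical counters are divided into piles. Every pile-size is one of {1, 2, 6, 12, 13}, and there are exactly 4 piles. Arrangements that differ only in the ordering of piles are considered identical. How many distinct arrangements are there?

Listing the qualifying partitions of 15:
12,1,1,1
6,6,2,1

2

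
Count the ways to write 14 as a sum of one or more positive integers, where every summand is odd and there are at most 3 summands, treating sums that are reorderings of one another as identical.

They are:
13,1
11,3
9,5
7,7
Counting gives 4.

4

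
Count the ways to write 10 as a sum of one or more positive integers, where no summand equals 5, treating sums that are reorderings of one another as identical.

There are too many to list fully; the first 12 (by largest part) are:
10
9, 1
8, 2
8, 1, 1
7, 3
7, 2, 1
7, 1, 1, 1
6, 4
6, 3, 1
6, 2, 2
6, 2, 1, 1
6, 1, 1, 1, 1
…and 23 more, for 35 total.

35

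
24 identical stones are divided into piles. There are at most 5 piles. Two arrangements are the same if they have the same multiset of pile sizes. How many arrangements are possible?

A full systematic count gives 333.

333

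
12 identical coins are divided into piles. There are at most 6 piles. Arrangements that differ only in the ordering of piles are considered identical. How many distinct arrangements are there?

There are too many to list fully; the first 12 (by largest part) are:
12
11, 1
10, 2
10, 1, 1
9, 3
9, 2, 1
9, 1, 1, 1
8, 4
8, 3, 1
8, 2, 2
8, 2, 1, 1
8, 1, 1, 1, 1
…and 46 more, for 58 total.

58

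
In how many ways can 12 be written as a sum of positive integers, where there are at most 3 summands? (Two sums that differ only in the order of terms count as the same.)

The partitions of 12 that satisfy the conditions:
12
11+1
10+2
10+1+1
9+3
9+2+1
8+4
8+3+1
8+2+2
7+5
7+4+1
7+3+2
6+6
6+5+1
6+4+2
6+3+3
5+5+2
5+4+3
4+4+4

19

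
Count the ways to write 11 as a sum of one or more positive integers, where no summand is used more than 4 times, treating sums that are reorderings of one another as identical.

There are too many to list fully; the first 12 (by largest part) are:
11
10 + 1
9 + 2
9 + 1 + 1
8 + 3
8 + 2 + 1
8 + 1 + 1 + 1
7 + 4
7 + 3 + 1
7 + 2 + 2
7 + 2 + 1 + 1
7 + 1 + 1 + 1 + 1
…and 32 more, for 44 total.

44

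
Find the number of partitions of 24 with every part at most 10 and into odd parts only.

Systematic enumeration (by largest part, then next-largest, …) yields 74.

74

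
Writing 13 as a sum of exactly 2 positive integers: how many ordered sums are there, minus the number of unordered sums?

Ordered (compositions into 2 parts): C(12,1) = 12.
Unordered (partitions into 2 parts): 6.
Difference: 12 − 6 = 6.

6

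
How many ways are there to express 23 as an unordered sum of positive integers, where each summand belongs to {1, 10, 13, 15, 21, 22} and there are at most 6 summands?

4

Enumerating:
22+1
21+1+1
13+10
10+10+1+1+1
That's 4 in total.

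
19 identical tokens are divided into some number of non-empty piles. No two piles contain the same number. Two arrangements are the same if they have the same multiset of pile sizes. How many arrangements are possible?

A partial list (first 12 by largest part):
19
1, 18
2, 17
3, 16
1, 2, 16
4, 15
1, 3, 15
5, 14
1, 4, 14
2, 3, 14
6, 13
1, 5, 13
…and 42 more, for 54 total.

54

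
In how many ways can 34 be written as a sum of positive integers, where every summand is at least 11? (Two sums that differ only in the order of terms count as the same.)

9

The partitions of 34 that satisfy the conditions:
34
23+11
22+12
21+13
20+14
19+15
18+16
17+17
12+11+11
Counting gives 9.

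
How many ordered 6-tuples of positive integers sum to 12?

A composition of 12 into 6 positive parts is chosen by placing 5 dividers among the 11 gaps between 12 units: C(11,5) = 462.

462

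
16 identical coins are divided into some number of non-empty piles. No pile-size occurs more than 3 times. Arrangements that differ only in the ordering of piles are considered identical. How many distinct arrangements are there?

There are 132 such partitions.

132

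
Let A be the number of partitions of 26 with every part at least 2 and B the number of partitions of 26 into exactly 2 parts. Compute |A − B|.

465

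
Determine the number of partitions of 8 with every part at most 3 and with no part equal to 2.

The partitions of 8 that satisfy the conditions:
3,3,1,1
3,1,1,1,1,1
1,1,1,1,1,1,1,1

3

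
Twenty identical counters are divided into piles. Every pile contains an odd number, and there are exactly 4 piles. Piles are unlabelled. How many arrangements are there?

Listing the qualifying partitions of 20:
1,1,1,17
1,1,3,15
1,1,5,13
1,3,3,13
1,1,7,11
1,3,5,11
3,3,3,11
1,1,9,9
1,3,7,9
1,5,5,9
3,3,5,9
1,5,7,7
3,3,7,7
3,5,5,7
5,5,5,5

15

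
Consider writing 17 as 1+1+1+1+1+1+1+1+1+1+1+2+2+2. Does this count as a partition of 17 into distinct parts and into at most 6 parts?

No

The parts sum to 17, and the condition 'all summands are distinct' is violated.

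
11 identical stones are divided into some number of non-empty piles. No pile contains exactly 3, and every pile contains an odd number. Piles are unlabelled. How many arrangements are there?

Enumerating:
11
9+1+1
7+1+1+1+1
5+5+1
5+1+1+1+1+1+1
1+1+1+1+1+1+1+1+1+1+1

6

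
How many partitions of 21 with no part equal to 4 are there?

495

Direct enumeration gives 495 partitions.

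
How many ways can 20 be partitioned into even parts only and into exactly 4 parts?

9

The partitions of 20 that satisfy the conditions:
14,2,2,2
12,4,2,2
10,6,2,2
10,4,4,2
8,8,2,2
8,6,4,2
8,4,4,4
6,6,6,2
6,6,4,4
Counting gives 9.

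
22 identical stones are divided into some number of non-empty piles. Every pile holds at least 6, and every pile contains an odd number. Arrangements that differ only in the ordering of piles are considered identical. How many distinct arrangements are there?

3

They are:
15+7
13+9
11+11
That's 3 in total.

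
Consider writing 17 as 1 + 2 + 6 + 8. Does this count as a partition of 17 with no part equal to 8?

The parts sum to 17, and the condition 'no summand equals 8' is violated.

No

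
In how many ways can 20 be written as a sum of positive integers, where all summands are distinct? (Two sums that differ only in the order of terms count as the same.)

64

A partial list (first 12 by largest part):
20
19, 1
18, 2
17, 3
17, 2, 1
16, 4
16, 3, 1
15, 5
15, 4, 1
15, 3, 2
14, 6
14, 5, 1
…and 52 more, for 64 total.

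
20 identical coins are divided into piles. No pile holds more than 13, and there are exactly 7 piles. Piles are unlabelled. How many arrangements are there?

Systematic enumeration (by largest part, then next-largest, …) yields 81.

81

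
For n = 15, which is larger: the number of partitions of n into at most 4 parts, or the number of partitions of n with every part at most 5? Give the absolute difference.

Partitions of 15 into at most 4 parts: 54.
Partitions of 15 with every part at most 5: 84.
|54 − 84| = 30.

30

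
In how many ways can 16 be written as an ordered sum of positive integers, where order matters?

32768

Each of the 15 gaps between 16 units is either a break or not: 2^15 = 32768.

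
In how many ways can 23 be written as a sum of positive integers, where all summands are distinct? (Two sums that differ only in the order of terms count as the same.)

104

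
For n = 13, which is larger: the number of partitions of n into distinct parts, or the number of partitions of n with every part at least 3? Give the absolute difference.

8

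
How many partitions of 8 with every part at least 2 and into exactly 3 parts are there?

The partitions of 8 that satisfy the conditions:
4+2+2
3+3+2
That's 2 in total.

2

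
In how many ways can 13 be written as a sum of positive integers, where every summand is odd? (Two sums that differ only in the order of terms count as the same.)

Listing the qualifying partitions of 13:
13
11 + 1 + 1
9 + 3 + 1
9 + 1 + 1 + 1 + 1
7 + 5 + 1
7 + 3 + 3
7 + 3 + 1 + 1 + 1
7 + 1 + 1 + 1 + 1 + 1 + 1
5 + 5 + 3
5 + 5 + 1 + 1 + 1
5 + 3 + 3 + 1 + 1
5 + 3 + 1 + 1 + 1 + 1 + 1
5 + 1 + 1 + 1 + 1 + 1 + 1 + 1 + 1
3 + 3 + 3 + 3 + 1
3 + 3 + 3 + 1 + 1 + 1 + 1
3 + 3 + 1 + 1 + 1 + 1 + 1 + 1 + 1
3 + 1 + 1 + 1 + 1 + 1 + 1 + 1 + 1 + 1 + 1
1 + 1 + 1 + 1 + 1 + 1 + 1 + 1 + 1 + 1 + 1 + 1 + 1
Counting gives 18.

18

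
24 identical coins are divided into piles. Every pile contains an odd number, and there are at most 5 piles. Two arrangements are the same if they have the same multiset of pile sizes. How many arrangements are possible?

There are too many to list fully; the first 12 (by largest part) are:
23, 1
21, 3
21, 1, 1, 1
19, 5
19, 3, 1, 1
17, 7
17, 5, 1, 1
17, 3, 3, 1
15, 9
15, 7, 1, 1
15, 5, 3, 1
15, 3, 3, 3
…and 17 more, for 29 total.

29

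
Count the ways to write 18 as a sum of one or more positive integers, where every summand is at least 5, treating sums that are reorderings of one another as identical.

They are:
18
5 + 13
6 + 12
7 + 11
8 + 10
9 + 9
5 + 5 + 8
5 + 6 + 7
6 + 6 + 6

9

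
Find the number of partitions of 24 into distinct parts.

Direct enumeration gives 122 partitions.

122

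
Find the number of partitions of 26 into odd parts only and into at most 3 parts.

The partitions of 26 that satisfy the conditions:
25 + 1
23 + 3
21 + 5
19 + 7
17 + 9
15 + 11
13 + 13

7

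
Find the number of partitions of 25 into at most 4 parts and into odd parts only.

17

They are:
25
1,1,23
1,3,21
1,5,19
3,3,19
1,7,17
3,5,17
1,9,15
3,7,15
5,5,15
1,11,13
3,9,13
5,7,13
3,11,11
5,9,11
7,7,11
7,9,9
Counting gives 17.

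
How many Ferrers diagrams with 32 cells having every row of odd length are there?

390

Enumerating by decreasing first part gives 390 partitions in all.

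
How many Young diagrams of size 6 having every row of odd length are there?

The partitions of 6 that satisfy the conditions:
5 + 1
3 + 3
3 + 1 + 1 + 1
1 + 1 + 1 + 1 + 1 + 1

4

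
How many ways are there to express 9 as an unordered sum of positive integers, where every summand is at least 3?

4

Enumerating:
9
6+3
5+4
3+3+3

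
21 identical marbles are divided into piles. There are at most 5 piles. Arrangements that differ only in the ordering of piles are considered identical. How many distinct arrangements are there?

221

A full systematic count gives 221.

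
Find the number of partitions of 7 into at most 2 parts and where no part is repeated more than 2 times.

4

The partitions of 7 that satisfy the conditions:
7
6, 1
5, 2
4, 3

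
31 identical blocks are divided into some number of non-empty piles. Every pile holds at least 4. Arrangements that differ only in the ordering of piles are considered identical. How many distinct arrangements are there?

Direct enumeration gives 161 partitions.

161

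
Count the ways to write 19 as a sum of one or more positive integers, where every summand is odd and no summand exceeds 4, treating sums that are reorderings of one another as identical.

7

They are:
3+3+3+3+3+3+1
3+3+3+3+3+1+1+1+1
3+3+3+3+1+1+1+1+1+1+1
3+3+3+1+1+1+1+1+1+1+1+1+1
3+3+1+1+1+1+1+1+1+1+1+1+1+1+1
3+1+1+1+1+1+1+1+1+1+1+1+1+1+1+1+1
1+1+1+1+1+1+1+1+1+1+1+1+1+1+1+1+1+1+1
That's 7 in total.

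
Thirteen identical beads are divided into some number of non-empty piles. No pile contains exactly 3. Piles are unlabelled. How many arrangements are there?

59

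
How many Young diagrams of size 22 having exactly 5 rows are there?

119

Systematic enumeration (by largest part, then next-largest, …) yields 119.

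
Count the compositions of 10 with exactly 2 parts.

9

Place 1 bars in the 9 internal gaps of a row of 10 dots: C(9,1) = 9.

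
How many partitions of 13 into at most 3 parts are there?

21

Enumerating:
13
12 + 1
11 + 2
11 + 1 + 1
10 + 3
10 + 2 + 1
9 + 4
9 + 3 + 1
9 + 2 + 2
8 + 5
8 + 4 + 1
8 + 3 + 2
7 + 6
7 + 5 + 1
7 + 4 + 2
7 + 3 + 3
6 + 6 + 1
6 + 5 + 2
6 + 4 + 3
5 + 5 + 3
5 + 4 + 4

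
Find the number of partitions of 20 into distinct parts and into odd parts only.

Listing the qualifying partitions of 20:
1+19
3+17
5+15
7+13
9+11
1+3+5+11
1+3+7+9

7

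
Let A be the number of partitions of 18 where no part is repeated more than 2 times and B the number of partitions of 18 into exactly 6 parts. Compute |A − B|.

77

Partitions of 18 where no part is repeated more than 2 times: 135.
Partitions of 18 into exactly 6 parts: 58.
|135 − 58| = 77.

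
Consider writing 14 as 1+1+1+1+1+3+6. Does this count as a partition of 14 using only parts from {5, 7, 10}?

No

The parts sum to 14, and the condition 'each summand belongs to {5, 7, 10}' is violated.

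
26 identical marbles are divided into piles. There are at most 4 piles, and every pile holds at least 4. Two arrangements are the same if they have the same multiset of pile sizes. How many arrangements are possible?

There are too many to list fully; the first 12 (by largest part) are:
26
22 + 4
21 + 5
20 + 6
19 + 7
18 + 8
18 + 4 + 4
17 + 9
17 + 5 + 4
16 + 10
16 + 6 + 4
16 + 5 + 5
…and 46 more, for 58 total.

58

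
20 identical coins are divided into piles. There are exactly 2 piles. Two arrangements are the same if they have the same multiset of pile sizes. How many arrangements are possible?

Enumerating:
19 + 1
18 + 2
17 + 3
16 + 4
15 + 5
14 + 6
13 + 7
12 + 8
11 + 9
10 + 10

10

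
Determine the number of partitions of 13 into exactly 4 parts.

Enumerating:
10 + 1 + 1 + 1
9 + 2 + 1 + 1
8 + 3 + 1 + 1
8 + 2 + 2 + 1
7 + 4 + 1 + 1
7 + 3 + 2 + 1
7 + 2 + 2 + 2
6 + 5 + 1 + 1
6 + 4 + 2 + 1
6 + 3 + 3 + 1
6 + 3 + 2 + 2
5 + 5 + 2 + 1
5 + 4 + 3 + 1
5 + 4 + 2 + 2
5 + 3 + 3 + 2
4 + 4 + 4 + 1
4 + 4 + 3 + 2
4 + 3 + 3 + 3

18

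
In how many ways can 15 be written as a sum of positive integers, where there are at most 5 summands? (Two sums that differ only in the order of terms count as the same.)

Counting exhaustively, 84 partitions satisfy the conditions.

84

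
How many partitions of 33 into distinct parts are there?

448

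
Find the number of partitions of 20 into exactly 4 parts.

64

A partial list (first 12 by largest part):
1+1+1+17
1+1+2+16
1+1+3+15
1+2+2+15
1+1+4+14
1+2+3+14
2+2+2+14
1+1+5+13
1+2+4+13
1+3+3+13
2+2+3+13
1+1+6+12
…and 52 more, for 64 total.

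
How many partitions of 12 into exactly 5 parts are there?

13

They are:
8, 1, 1, 1, 1
7, 2, 1, 1, 1
6, 3, 1, 1, 1
6, 2, 2, 1, 1
5, 4, 1, 1, 1
5, 3, 2, 1, 1
5, 2, 2, 2, 1
4, 4, 2, 1, 1
4, 3, 3, 1, 1
4, 3, 2, 2, 1
4, 2, 2, 2, 2
3, 3, 3, 2, 1
3, 3, 2, 2, 2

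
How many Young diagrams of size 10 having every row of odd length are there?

10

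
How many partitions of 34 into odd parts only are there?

512

Systematic enumeration (by largest part, then next-largest, …) yields 512.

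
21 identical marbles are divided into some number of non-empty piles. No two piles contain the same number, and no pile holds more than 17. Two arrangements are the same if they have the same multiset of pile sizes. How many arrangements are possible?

71

Enumerating by decreasing first part gives 71 partitions in all.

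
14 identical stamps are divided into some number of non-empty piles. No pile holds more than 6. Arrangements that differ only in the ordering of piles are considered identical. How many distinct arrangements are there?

90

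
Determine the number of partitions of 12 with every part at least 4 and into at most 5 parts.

5

Enumerating:
12
4, 8
5, 7
6, 6
4, 4, 4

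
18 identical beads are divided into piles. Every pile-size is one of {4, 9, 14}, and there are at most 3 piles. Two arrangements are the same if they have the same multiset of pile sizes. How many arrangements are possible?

The partitions of 18 that satisfy the conditions:
14,4
9,9
That's 2 in total.

2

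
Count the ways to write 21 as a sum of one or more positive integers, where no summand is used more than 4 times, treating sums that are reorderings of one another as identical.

Counting exhaustively, 505 partitions satisfy the conditions.

505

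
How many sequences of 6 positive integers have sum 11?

A composition of 11 into 6 positive parts is chosen by placing 5 dividers among the 10 gaps between 11 units: C(10,5) = 252.

252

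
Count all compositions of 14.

8192

There are 13 gaps and each independently is a cut or not, giving 2^13 = 8192.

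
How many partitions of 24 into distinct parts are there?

Enumerating by decreasing first part gives 122 partitions in all.

122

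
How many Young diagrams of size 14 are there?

135

Direct enumeration gives 135 partitions.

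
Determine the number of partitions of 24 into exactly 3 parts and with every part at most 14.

28

There are too many to list fully; the first 12 (by largest part) are:
14, 9, 1
14, 8, 2
14, 7, 3
14, 6, 4
14, 5, 5
13, 10, 1
13, 9, 2
13, 8, 3
13, 7, 4
13, 6, 5
12, 11, 1
12, 10, 2
…and 16 more, for 28 total.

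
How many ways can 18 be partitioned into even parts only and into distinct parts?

The partitions of 18 that satisfy the conditions:
18
16+2
14+4
12+6
12+4+2
10+8
10+6+2
8+6+4

8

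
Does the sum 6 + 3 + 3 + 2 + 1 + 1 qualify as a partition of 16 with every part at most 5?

No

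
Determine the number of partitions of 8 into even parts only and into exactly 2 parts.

Listing the qualifying partitions of 8:
6,2
4,4
Counting gives 2.

2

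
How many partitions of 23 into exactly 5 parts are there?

141

Counting exhaustively, 141 partitions satisfy the conditions.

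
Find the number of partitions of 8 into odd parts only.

6

They are:
7+1
5+3
5+1+1+1
3+3+1+1
3+1+1+1+1+1
1+1+1+1+1+1+1+1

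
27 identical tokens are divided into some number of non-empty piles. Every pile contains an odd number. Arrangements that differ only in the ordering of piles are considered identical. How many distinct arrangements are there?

192

There are 192 such partitions.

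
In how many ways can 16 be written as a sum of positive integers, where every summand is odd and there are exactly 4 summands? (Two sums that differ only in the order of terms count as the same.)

9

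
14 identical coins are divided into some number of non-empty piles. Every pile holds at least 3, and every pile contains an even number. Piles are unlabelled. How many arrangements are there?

4

Listing the qualifying partitions of 14:
14
10, 4
8, 6
6, 4, 4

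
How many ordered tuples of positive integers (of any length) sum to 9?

256

The number of compositions of n is 2^(n−1); here 2^8 = 256.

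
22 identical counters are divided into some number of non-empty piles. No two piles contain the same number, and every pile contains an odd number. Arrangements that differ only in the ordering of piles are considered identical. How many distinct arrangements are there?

8

Enumerating:
21 + 1
19 + 3
17 + 5
15 + 7
13 + 9
13 + 5 + 3 + 1
11 + 7 + 3 + 1
9 + 7 + 5 + 1
That's 8 in total.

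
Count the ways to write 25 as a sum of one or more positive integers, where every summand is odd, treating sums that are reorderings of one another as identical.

142

A full systematic count gives 142.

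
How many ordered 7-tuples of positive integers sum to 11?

A composition of 11 into 7 positive parts is chosen by placing 6 dividers among the 10 gaps between 11 units: C(10,6) = 210.

210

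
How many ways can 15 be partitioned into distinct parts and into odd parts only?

4

Enumerating:
15
11 + 3 + 1
9 + 5 + 1
7 + 5 + 3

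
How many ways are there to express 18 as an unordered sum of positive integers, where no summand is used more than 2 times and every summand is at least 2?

A partial list (first 12 by largest part):
18
16+2
15+3
14+4
14+2+2
13+5
13+3+2
12+6
12+4+2
12+3+3
11+7
11+5+2
…and 43 more, for 55 total.

55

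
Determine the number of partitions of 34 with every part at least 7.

There are too many to list fully; the first 12 (by largest part) are:
34
27, 7
26, 8
25, 9
24, 10
23, 11
22, 12
21, 13
20, 14
20, 7, 7
19, 15
19, 8, 7
…and 30 more, for 42 total.

42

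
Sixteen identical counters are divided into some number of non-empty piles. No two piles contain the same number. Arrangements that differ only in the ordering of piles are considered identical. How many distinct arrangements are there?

32

A partial list (first 12 by largest part):
16
15 + 1
14 + 2
13 + 3
13 + 2 + 1
12 + 4
12 + 3 + 1
11 + 5
11 + 4 + 1
11 + 3 + 2
10 + 6
10 + 5 + 1
…and 20 more, for 32 total.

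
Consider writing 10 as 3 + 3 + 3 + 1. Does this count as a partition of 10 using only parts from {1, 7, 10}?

No

The parts sum to 10, and the condition 'each summand belongs to {1, 7, 10}' is violated.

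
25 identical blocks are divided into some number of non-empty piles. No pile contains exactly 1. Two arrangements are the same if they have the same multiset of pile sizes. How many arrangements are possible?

383

Direct enumeration gives 383 partitions.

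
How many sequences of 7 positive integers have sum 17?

A composition of 17 into 7 positive parts is chosen by placing 6 dividers among the 16 gaps between 17 units: C(16,6) = 8008.

8008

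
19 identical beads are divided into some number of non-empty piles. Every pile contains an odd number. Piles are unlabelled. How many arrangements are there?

54

A partial list (first 12 by largest part):
19
17 + 1 + 1
15 + 3 + 1
15 + 1 + 1 + 1 + 1
13 + 5 + 1
13 + 3 + 3
13 + 3 + 1 + 1 + 1
13 + 1 + 1 + 1 + 1 + 1 + 1
11 + 7 + 1
11 + 5 + 3
11 + 5 + 1 + 1 + 1
11 + 3 + 3 + 1 + 1
…and 42 more, for 54 total.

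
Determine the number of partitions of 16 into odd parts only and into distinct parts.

5

The partitions of 16 that satisfy the conditions:
15,1
13,3
11,5
9,7
7,5,3,1
Counting gives 5.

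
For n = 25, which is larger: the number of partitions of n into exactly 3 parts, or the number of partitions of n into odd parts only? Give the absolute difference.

90

Partitions of 25 into exactly 3 parts: 52.
Partitions of 25 into odd parts only: 142.
|52 − 142| = 90.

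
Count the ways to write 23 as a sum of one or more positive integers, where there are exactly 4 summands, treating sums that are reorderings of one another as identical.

94

There are 94 such partitions.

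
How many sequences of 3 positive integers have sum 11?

45

Equivalently, choose which 2 of the 10 gaps become plus signs: C(10,2) = 45.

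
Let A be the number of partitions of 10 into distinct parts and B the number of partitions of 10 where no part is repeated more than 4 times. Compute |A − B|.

Partitions of 10 into distinct parts: 10.
Partitions of 10 where no part is repeated more than 4 times: 34.
|10 − 34| = 24.

24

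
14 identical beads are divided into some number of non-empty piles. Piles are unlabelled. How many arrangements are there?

135

There are 135 such partitions.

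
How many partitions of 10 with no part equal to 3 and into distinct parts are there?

6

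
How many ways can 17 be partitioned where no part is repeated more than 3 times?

166

Direct enumeration gives 166 partitions.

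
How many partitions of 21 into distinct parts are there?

A full systematic count gives 76.

76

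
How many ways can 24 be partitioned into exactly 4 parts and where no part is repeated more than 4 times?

A full systematic count gives 108.

108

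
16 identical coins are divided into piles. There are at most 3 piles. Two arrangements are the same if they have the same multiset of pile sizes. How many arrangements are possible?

There are too many to list fully; the first 12 (by largest part) are:
16
1+15
2+14
1+1+14
3+13
1+2+13
4+12
1+3+12
2+2+12
5+11
1+4+11
2+3+11
…and 18 more, for 30 total.

30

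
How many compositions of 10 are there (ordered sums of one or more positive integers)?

512

The number of compositions of n is 2^(n−1); here 2^9 = 512.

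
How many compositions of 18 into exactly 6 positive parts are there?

A composition of 18 into 6 positive parts is chosen by placing 5 dividers among the 17 gaps between 18 units: C(17,5) = 6188.

6188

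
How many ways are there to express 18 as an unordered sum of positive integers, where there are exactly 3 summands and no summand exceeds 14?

They are:
14, 3, 1
14, 2, 2
13, 4, 1
13, 3, 2
12, 5, 1
12, 4, 2
12, 3, 3
11, 6, 1
11, 5, 2
11, 4, 3
10, 7, 1
10, 6, 2
10, 5, 3
10, 4, 4
9, 8, 1
9, 7, 2
9, 6, 3
9, 5, 4
8, 8, 2
8, 7, 3
8, 6, 4
8, 5, 5
7, 7, 4
7, 6, 5
6, 6, 6

25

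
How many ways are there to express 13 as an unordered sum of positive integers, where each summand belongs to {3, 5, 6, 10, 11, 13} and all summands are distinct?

Listing the qualifying partitions of 13:
13
3,10
Counting gives 2.

2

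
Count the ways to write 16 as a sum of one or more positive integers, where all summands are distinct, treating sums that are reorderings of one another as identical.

32

There are too many to list fully; the first 12 (by largest part) are:
16
15,1
14,2
13,3
13,2,1
12,4
12,3,1
11,5
11,4,1
11,3,2
10,6
10,5,1
…and 20 more, for 32 total.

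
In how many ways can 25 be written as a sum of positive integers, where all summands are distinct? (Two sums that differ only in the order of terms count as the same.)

142

A full systematic count gives 142.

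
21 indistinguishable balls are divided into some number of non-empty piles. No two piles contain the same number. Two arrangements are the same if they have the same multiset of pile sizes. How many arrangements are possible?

76

Counting exhaustively, 76 partitions satisfy the conditions.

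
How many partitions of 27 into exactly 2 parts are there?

13

Listing the qualifying partitions of 27:
26, 1
25, 2
24, 3
23, 4
22, 5
21, 6
20, 7
19, 8
18, 9
17, 10
16, 11
15, 12
14, 13
That's 13 in total.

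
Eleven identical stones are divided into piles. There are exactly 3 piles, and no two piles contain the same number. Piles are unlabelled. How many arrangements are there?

5

Enumerating:
1 + 2 + 8
1 + 3 + 7
1 + 4 + 6
2 + 3 + 6
2 + 4 + 5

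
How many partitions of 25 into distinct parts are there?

Systematic enumeration (by largest part, then next-largest, …) yields 142.

142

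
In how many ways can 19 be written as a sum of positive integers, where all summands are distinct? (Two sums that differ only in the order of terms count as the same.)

There are too many to list fully; the first 12 (by largest part) are:
19
1+18
2+17
3+16
1+2+16
4+15
1+3+15
5+14
1+4+14
2+3+14
6+13
1+5+13
…and 42 more, for 54 total.

54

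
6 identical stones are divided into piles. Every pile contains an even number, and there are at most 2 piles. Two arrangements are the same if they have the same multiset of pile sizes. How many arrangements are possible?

2

Enumerating:
6
4, 2
That's 2 in total.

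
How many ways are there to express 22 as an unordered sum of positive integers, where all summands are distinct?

Direct enumeration gives 89 partitions.

89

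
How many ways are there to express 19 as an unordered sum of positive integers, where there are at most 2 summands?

Enumerating:
19
18+1
17+2
16+3
15+4
14+5
13+6
12+7
11+8
10+9

10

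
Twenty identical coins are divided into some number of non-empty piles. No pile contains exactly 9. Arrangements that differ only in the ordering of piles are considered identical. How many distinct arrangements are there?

There are 571 such partitions.

571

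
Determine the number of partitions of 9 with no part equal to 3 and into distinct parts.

They are:
9
8 + 1
7 + 2
6 + 2 + 1
5 + 4

5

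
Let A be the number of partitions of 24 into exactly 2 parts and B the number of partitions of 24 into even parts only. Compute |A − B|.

65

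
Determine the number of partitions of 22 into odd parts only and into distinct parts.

8

Enumerating:
21,1
19,3
17,5
15,7
13,9
13,5,3,1
11,7,3,1
9,7,5,1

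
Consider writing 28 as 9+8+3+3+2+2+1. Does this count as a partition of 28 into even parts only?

No

The parts sum to 28, and the condition 'every summand is even' is violated.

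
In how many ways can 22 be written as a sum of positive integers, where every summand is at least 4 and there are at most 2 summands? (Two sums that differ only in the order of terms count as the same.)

9

The partitions of 22 that satisfy the conditions:
22
18+4
17+5
16+6
15+7
14+8
13+9
12+10
11+11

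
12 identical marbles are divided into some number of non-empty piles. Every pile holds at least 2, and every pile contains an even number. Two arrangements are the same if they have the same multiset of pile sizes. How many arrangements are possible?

Listing the qualifying partitions of 12:
12
2, 10
4, 8
2, 2, 8
6, 6
2, 4, 6
2, 2, 2, 6
4, 4, 4
2, 2, 4, 4
2, 2, 2, 2, 4
2, 2, 2, 2, 2, 2

11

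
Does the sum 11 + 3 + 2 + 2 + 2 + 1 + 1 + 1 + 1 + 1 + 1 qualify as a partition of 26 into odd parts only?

No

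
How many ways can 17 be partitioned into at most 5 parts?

Enumerating by decreasing first part gives 119 partitions in all.

119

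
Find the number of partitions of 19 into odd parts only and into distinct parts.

6

The partitions of 19 that satisfy the conditions:
19
15, 3, 1
13, 5, 1
11, 7, 1
11, 5, 3
9, 7, 3
That's 6 in total.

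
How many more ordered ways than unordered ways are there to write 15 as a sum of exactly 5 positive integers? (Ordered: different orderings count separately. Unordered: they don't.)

971

Ordered (compositions into 5 parts): C(14,4) = 1001.
Partitions of 15 into exactly 5 parts: 30.
Difference: 1001 − 30 = 971.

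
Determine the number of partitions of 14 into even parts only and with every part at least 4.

4

Listing the qualifying partitions of 14:
14
10,4
8,6
6,4,4
That's 4 in total.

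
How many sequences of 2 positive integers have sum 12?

Equivalently, choose which 1 of the 11 gaps become plus signs: C(11,1) = 11.

11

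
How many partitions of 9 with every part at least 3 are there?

4

Enumerating:
9
6,3
5,4
3,3,3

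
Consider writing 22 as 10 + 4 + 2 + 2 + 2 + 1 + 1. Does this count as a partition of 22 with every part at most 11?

The parts sum to 22, and the condition 'no summand exceeds 11' holds.

Yes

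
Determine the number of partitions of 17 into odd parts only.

38

There are too many to list fully; the first 12 (by largest part) are:
17
1,1,15
1,3,13
1,1,1,1,13
1,5,11
3,3,11
1,1,1,3,11
1,1,1,1,1,1,11
1,7,9
3,5,9
1,1,1,5,9
1,1,3,3,9
…and 26 more, for 38 total.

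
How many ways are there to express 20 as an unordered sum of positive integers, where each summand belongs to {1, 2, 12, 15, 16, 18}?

24

The partitions of 20 that satisfy the conditions:
18 + 2
18 + 1 + 1
16 + 2 + 2
16 + 2 + 1 + 1
16 + 1 + 1 + 1 + 1
15 + 2 + 2 + 1
15 + 2 + 1 + 1 + 1
15 + 1 + 1 + 1 + 1 + 1
12 + 2 + 2 + 2 + 2
12 + 2 + 2 + 2 + 1 + 1
12 + 2 + 2 + 1 + 1 + 1 + 1
12 + 2 + 1 + 1 + 1 + 1 + 1 + 1
12 + 1 + 1 + 1 + 1 + 1 + 1 + 1 + 1
2 + 2 + 2 + 2 + 2 + 2 + 2 + 2 + 2 + 2
2 + 2 + 2 + 2 + 2 + 2 + 2 + 2 + 2 + 1 + 1
2 + 2 + 2 + 2 + 2 + 2 + 2 + 2 + 1 + 1 + 1 + 1
2 + 2 + 2 + 2 + 2 + 2 + 2 + 1 + 1 + 1 + 1 + 1 + 1
2 + 2 + 2 + 2 + 2 + 2 + 1 + 1 + 1 + 1 + 1 + 1 + 1 + 1
2 + 2 + 2 + 2 + 2 + 1 + 1 + 1 + 1 + 1 + 1 + 1 + 1 + 1 + 1
2 + 2 + 2 + 2 + 1 + 1 + 1 + 1 + 1 + 1 + 1 + 1 + 1 + 1 + 1 + 1
2 + 2 + 2 + 1 + 1 + 1 + 1 + 1 + 1 + 1 + 1 + 1 + 1 + 1 + 1 + 1 + 1
2 + 2 + 1 + 1 + 1 + 1 + 1 + 1 + 1 + 1 + 1 + 1 + 1 + 1 + 1 + 1 + 1 + 1
2 + 1 + 1 + 1 + 1 + 1 + 1 + 1 + 1 + 1 + 1 + 1 + 1 + 1 + 1 + 1 + 1 + 1 + 1
1 + 1 + 1 + 1 + 1 + 1 + 1 + 1 + 1 + 1 + 1 + 1 + 1 + 1 + 1 + 1 + 1 + 1 + 1 + 1
Counting gives 24.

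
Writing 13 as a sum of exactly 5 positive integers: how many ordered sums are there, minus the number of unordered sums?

Compositions: C(12,4) = 495.
Partitions of 13 into exactly 5 parts: 18.
Difference: 495 − 18 = 477.

477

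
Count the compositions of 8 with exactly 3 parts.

A composition of 8 into 3 positive parts is chosen by placing 2 dividers among the 7 gaps between 8 units: C(7,2) = 21.

21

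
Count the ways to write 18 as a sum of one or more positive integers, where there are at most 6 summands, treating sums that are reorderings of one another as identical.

There are 199 such partitions.

199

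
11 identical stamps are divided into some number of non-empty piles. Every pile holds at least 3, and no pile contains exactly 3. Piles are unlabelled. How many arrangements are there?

3

Listing the qualifying partitions of 11:
11
4 + 7
5 + 6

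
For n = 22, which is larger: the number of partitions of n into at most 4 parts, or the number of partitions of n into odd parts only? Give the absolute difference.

47

Partitions of 22 into at most 4 parts: 136.
Partitions of 22 into odd parts only: 89.
|136 − 89| = 47.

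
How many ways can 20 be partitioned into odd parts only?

64

There are too many to list fully; the first 12 (by largest part) are:
19+1
17+3
17+1+1+1
15+5
15+3+1+1
15+1+1+1+1+1
13+7
13+5+1+1
13+3+3+1
13+3+1+1+1+1
13+1+1+1+1+1+1+1
11+9
…and 52 more, for 64 total.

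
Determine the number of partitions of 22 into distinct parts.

89

A full systematic count gives 89.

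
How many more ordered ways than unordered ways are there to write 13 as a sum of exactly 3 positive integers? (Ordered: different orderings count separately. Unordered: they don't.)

Compositions: C(12,2) = 66.
Unordered (partitions into 3 parts): 14.
Difference: 66 − 14 = 52.

52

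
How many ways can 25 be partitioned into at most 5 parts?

377

A full systematic count gives 377.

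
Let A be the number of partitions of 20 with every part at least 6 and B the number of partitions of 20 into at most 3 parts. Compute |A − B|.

36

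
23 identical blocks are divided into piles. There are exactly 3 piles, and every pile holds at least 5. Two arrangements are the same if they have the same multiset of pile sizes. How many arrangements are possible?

Listing the qualifying partitions of 23:
13, 5, 5
12, 6, 5
11, 7, 5
11, 6, 6
10, 8, 5
10, 7, 6
9, 9, 5
9, 8, 6
9, 7, 7
8, 8, 7

10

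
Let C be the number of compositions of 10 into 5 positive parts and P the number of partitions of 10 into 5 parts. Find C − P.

119

Ordered (compositions into 5 parts): C(9,4) = 126.
Unordered (partitions into 5 parts): 7.
Difference: 126 − 7 = 119.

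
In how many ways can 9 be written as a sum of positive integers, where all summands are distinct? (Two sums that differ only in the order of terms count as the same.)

8

The partitions of 9 that satisfy the conditions:
9
8+1
7+2
6+3
6+2+1
5+4
5+3+1
4+3+2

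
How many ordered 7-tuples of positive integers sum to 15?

3003

A composition of 15 into 7 positive parts is chosen by placing 6 dividers among the 14 gaps between 15 units: C(14,6) = 3003.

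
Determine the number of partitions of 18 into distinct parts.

46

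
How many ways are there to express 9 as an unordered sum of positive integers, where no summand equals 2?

15

The partitions of 9 that satisfy the conditions:
9
8,1
7,1,1
6,3
6,1,1,1
5,4
5,3,1
5,1,1,1,1
4,4,1
4,3,1,1
4,1,1,1,1,1
3,3,3
3,3,1,1,1
3,1,1,1,1,1,1
1,1,1,1,1,1,1,1,1
Counting gives 15.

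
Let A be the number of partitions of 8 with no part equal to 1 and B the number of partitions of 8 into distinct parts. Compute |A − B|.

1

Partitions of 8 with no part equal to 1: 7.
Partitions of 8 into distinct parts: 6.
|7 − 6| = 1.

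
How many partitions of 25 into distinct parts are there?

142

Enumerating by decreasing first part gives 142 partitions in all.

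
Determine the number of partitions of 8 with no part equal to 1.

7

They are:
8
6, 2
5, 3
4, 4
4, 2, 2
3, 3, 2
2, 2, 2, 2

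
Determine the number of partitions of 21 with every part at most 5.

A full systematic count gives 221.

221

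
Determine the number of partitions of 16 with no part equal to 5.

Systematic enumeration (by largest part, then next-largest, …) yields 175.

175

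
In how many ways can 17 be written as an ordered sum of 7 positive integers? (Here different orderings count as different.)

By stars and bars with positive parts, the count is C(16,6) = 8008.

8008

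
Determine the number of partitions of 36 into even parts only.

Enumerating by decreasing first part gives 385 partitions in all.

385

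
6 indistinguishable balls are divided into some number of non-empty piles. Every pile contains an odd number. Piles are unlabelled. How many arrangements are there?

4

Listing the qualifying partitions of 6:
5, 1
3, 3
3, 1, 1, 1
1, 1, 1, 1, 1, 1
Counting gives 4.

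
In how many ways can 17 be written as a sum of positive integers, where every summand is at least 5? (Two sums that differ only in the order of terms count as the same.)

Enumerating:
17
12+5
11+6
10+7
9+8
7+5+5
6+6+5

7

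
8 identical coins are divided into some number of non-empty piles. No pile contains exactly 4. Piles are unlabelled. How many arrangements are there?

17

Listing the qualifying partitions of 8:
8
1,7
2,6
1,1,6
3,5
1,2,5
1,1,1,5
2,3,3
1,1,3,3
1,2,2,3
1,1,1,2,3
1,1,1,1,1,3
2,2,2,2
1,1,2,2,2
1,1,1,1,2,2
1,1,1,1,1,1,2
1,1,1,1,1,1,1,1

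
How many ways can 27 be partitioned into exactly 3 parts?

There are too many to list fully; the first 12 (by largest part) are:
25+1+1
24+2+1
23+3+1
23+2+2
22+4+1
22+3+2
21+5+1
21+4+2
21+3+3
20+6+1
20+5+2
20+4+3
…and 49 more, for 61 total.

61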